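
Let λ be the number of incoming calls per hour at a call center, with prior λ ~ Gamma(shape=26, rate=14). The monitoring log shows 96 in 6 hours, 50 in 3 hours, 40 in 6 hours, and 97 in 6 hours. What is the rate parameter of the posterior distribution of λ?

35

Total count: 96 + 50 + 40 + 97 = 283.
Total exposure: 6 + 3 + 6 + 6 = 21 hours.
By Gamma–Poisson conjugacy, the posterior is Gamma(α + Σx, β + Σt) = Gamma(26 + 283, 14 + 21) = Gamma(309, 35).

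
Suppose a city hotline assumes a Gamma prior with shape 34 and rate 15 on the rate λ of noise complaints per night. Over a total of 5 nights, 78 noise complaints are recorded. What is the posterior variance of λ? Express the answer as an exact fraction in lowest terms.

Total count 78 over total exposure 5 nights.
Posterior: α' = 34 + 78 = 112, β' = 15 + 5 = 20.
Posterior variance = α'/β'² = 112/400 = 7/25.

7/25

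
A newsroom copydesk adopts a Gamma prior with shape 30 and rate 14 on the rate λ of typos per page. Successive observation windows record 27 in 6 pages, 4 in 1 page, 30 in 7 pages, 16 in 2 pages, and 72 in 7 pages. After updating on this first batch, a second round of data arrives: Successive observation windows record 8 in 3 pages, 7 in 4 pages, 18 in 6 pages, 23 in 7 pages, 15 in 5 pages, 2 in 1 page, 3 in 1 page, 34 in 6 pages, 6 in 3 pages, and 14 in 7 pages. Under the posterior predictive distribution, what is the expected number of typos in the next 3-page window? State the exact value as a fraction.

Total count: 27 + 4 + 30 + 16 + 72 = 149.
Total exposure: 6 + 1 + 7 + 2 + 7 = 23 pages.
After the first batch: Gamma(30 + 149, 14 + 23) = Gamma(179, 37).
Total count: 8 + 7 + 18 + 23 + 15 + 2 + 3 + 34 + 6 + 14 = 130.
Total exposure: 3 + 4 + 6 + 7 + 5 + 1 + 1 + 6 + 3 + 7 = 43 pages.
After the second batch: Gamma(179 + 130, 37 + 43) = Gamma(309, 80).
Predictive mean over a 3-page window = T·E[λ|data] = 3·309/80 = 927/80.

927/80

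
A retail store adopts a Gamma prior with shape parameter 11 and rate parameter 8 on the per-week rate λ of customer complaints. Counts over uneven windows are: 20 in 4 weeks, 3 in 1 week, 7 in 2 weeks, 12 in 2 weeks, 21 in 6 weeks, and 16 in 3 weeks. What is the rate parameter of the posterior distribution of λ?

26

Total count: 20 + 3 + 7 + 12 + 21 + 16 = 79.
Total exposure: 4 + 1 + 2 + 2 + 6 + 3 = 18 weeks.
Gamma(α, β) with Poisson data over total exposure Σt gives posterior Gamma(α+Σx, β+Σt) = Gamma(90, 26).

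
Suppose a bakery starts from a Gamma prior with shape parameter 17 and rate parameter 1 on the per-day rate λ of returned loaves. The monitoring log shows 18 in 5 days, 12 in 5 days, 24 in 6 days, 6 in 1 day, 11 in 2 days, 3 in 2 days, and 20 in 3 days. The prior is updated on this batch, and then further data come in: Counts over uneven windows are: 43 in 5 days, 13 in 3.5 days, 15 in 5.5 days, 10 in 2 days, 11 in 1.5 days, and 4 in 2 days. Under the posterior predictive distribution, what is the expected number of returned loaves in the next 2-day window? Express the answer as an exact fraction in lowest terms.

828/89

Total count: 18 + 12 + 24 + 6 + 11 + 3 + 20 = 94.
Total exposure: 5 + 5 + 6 + 1 + 2 + 2 + 3 = 24 days.
After the first batch: Gamma(17 + 94, 1 + 24) = Gamma(111, 25).
Total count: 43 + 13 + 15 + 10 + 11 + 4 = 96.
Total exposure: 5 + 3.5 + 5.5 + 2 + 1.5 + 2 = 19.5 days.
After the second batch: Gamma(111 + 96, 25 + 19.5) = Gamma(207, 89/2).
Predictive mean over a 2-day window = T·E[λ|data] = 2·207/(89/2) = 828/89.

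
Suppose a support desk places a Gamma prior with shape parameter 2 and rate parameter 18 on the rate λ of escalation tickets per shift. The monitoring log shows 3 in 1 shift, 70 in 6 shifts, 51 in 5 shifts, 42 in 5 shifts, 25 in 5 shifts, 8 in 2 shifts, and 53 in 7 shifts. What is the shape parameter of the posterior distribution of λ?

Total count: 3 + 70 + 51 + 42 + 25 + 8 + 53 = 252.
Total exposure: 1 + 6 + 5 + 5 + 5 + 2 + 7 = 31 shifts.
The Gamma prior is conjugate for the Poisson rate, so λ | data ~ Gamma(2+252, 18+31) = Gamma(254, 49).

254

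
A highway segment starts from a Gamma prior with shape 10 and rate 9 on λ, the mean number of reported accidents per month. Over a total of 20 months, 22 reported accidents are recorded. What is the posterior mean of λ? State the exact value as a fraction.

Total count 22 over total exposure 20 months.
Conjugate update: add total count to the shape and total exposure to the rate, giving Gamma(32, 29).
Posterior mean = α'/β' = 32/29.

32/29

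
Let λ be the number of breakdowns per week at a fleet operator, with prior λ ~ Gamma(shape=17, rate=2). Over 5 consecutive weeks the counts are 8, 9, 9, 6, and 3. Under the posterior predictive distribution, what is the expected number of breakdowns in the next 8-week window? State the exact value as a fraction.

416/7

Total count: 8 + 9 + 9 + 6 + 3 = 35.
Total exposure: 5 weeks.
Posterior: α' = 17 + 35 = 52, β' = 2 + 5 = 7.
Predictive mean over an 8-week window = T·E[λ|data] = 8·52/7 = 416/7.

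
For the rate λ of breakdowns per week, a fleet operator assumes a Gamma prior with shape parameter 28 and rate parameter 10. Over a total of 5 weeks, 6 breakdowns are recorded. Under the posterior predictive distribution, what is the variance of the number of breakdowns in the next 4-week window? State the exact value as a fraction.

2584/225

Total count 6 over total exposure 5 weeks.
Posterior: α' = 28 + 6 = 34, β' = 10 + 5 = 15.
The posterior predictive for a window of length T is Negative Binomial with variance T·α'·(β'+T)/β'² = 4·34·19/225 = 2584/225.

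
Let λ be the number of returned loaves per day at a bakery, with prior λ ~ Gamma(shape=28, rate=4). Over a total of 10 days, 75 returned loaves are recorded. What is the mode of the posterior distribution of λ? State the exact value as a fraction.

51/7

Total count 75 over total exposure 10 days.
Conjugate update: add total count to the shape and total exposure to the rate, giving Gamma(103, 14).
Posterior mode = (α'−1)/β' = 102/14 = 51/7.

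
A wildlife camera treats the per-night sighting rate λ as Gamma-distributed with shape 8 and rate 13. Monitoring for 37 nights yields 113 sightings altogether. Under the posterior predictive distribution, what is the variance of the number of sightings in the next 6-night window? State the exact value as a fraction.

10164/625

Total count 113 over total exposure 37 nights.
Posterior: α' = 8 + 113 = 121, β' = 13 + 37 = 50.
The posterior predictive for a window of length T is Negative Binomial with variance T·α'·(β'+T)/β'² = 6·121·56/2500 = 10164/625.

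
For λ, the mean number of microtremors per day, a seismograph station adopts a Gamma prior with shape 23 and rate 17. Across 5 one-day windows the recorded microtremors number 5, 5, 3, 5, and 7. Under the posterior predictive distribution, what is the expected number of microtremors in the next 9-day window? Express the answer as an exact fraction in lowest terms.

Total count: 5 + 5 + 3 + 5 + 7 = 25.
Total exposure: 5 days.
Gamma(α, β) with Poisson data over total exposure Σt gives posterior Gamma(α+Σx, β+Σt) = Gamma(48, 22).
Predictive mean over a 9-day window = T·E[λ|data] = 9·48/22 = 216/11.

216/11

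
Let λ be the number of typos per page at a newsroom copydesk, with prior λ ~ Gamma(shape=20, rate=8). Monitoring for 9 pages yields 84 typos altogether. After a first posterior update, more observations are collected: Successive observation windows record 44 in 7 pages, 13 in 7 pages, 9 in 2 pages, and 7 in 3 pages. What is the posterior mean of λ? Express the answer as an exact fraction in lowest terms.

Total count 84 over total exposure 9 pages.
After the first batch: Gamma(20 + 84, 8 + 9) = Gamma(104, 17).
Total count: 44 + 13 + 9 + 7 = 73.
Total exposure: 7 + 7 + 2 + 3 = 19 pages.
After the second batch: Gamma(104 + 73, 17 + 19) = Gamma(177, 36).
Posterior mean = α'/β' = 177/36 = 59/12.

59/12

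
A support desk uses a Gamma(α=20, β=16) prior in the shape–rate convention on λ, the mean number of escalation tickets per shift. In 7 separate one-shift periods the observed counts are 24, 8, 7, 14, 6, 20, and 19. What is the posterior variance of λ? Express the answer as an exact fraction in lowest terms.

118/529

Total count: 24 + 8 + 7 + 14 + 6 + 20 + 19 = 98.
Total exposure: 7 shifts.
Posterior: α' = 20 + 98 = 118, β' = 16 + 7 = 23.
Posterior variance = α'/β'² = 118/529.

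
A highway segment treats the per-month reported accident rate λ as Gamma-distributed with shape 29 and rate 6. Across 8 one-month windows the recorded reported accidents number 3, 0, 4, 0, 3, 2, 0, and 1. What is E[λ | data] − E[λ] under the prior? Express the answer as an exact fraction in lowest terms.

Total count: 3 + 0 + 4 + 0 + 3 + 2 + 0 + 1 = 13.
Total exposure: 8 months.
Conjugate update: add total count to the shape and total exposure to the rate, giving Gamma(42, 14).
Posterior mean = 42/14 = 3; prior mean = 29/6 = 29/6. Difference = 3 − 29/6 = -11/6.

-11/6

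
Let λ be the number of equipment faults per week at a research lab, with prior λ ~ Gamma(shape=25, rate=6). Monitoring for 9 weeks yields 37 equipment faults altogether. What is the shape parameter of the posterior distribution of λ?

Total count 37 over total exposure 9 weeks.
Posterior: α' = 25 + 37 = 62, β' = 6 + 9 = 15.

62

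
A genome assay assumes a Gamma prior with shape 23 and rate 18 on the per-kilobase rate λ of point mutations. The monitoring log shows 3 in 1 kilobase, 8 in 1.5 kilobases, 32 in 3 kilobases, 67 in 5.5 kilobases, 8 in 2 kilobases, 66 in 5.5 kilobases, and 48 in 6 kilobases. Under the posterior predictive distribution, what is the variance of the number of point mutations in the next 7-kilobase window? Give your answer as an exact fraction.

4158/85

Total count: 3 + 8 + 32 + 67 + 8 + 66 + 48 = 232.
Total exposure: 1 + 1.5 + 3 + 5.5 + 2 + 5.5 + 6 = 24.5 kilobases.
Gamma(α, β) with Poisson data over total exposure Σt gives posterior Gamma(α+Σx, β+Σt) = Gamma(255, 85/2).
The posterior predictive for a window of length T is Negative Binomial with variance T·α'·(β'+T)/β'² = 7·255·(99/2)/(7225/4) = 4158/85.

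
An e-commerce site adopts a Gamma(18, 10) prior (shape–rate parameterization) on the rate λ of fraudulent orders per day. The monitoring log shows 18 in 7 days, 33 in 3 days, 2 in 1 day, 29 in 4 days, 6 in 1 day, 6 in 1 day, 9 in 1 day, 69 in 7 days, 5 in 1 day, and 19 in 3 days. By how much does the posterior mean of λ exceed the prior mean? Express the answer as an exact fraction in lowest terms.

Total count: 18 + 33 + 2 + 29 + 6 + 6 + 9 + 69 + 5 + 19 = 196.
Total exposure: 7 + 3 + 1 + 4 + 1 + 1 + 1 + 7 + 1 + 3 = 29 days.
Posterior: α' = 18 + 196 = 214, β' = 10 + 29 = 39.
Posterior mean = 214/39 = 214/39; prior mean = 18/10 = 9/5. Difference = 214/39 − 9/5 = 719/195.

719/195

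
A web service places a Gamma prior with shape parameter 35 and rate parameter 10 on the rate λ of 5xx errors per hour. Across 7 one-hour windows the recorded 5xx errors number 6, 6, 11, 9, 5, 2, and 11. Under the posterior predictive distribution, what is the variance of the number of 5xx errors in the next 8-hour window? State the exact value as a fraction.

1000/17

Total count: 6 + 6 + 11 + 9 + 5 + 2 + 11 = 50.
Total exposure: 7 hours.
Posterior: α' = 35 + 50 = 85, β' = 10 + 7 = 17.
The posterior predictive for a window of length T is Negative Binomial with variance T·α'·(β'+T)/β'² = 8·85·25/289 = 1000/17.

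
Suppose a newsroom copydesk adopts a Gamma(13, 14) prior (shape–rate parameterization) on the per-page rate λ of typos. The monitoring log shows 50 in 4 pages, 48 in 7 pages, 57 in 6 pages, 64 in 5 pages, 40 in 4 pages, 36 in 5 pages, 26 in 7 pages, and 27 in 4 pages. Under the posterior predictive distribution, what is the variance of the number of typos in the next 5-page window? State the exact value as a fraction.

Total count: 50 + 48 + 57 + 64 + 40 + 36 + 26 + 27 = 348.
Total exposure: 4 + 7 + 6 + 5 + 4 + 5 + 7 + 4 = 42 pages.
The Gamma prior is conjugate for the Poisson rate, so λ | data ~ Gamma(13+348, 14+42) = Gamma(361, 56).
The posterior predictive for a window of length T is Negative Binomial with variance T·α'·(β'+T)/β'² = 5·361·61/3136 = 110105/3136.

110105/3136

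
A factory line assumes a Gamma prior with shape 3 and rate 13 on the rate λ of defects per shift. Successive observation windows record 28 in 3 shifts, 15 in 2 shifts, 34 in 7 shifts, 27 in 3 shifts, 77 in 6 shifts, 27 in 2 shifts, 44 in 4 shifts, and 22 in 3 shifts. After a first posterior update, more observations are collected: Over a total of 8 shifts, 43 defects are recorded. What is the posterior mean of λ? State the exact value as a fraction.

320/51

Total count: 28 + 15 + 34 + 27 + 77 + 27 + 44 + 22 = 274.
Total exposure: 3 + 2 + 7 + 3 + 6 + 2 + 4 + 3 = 30 shifts.
After the first batch: Gamma(3 + 274, 13 + 30) = Gamma(277, 43).
Total count 43 over total exposure 8 shifts.
After the second batch: Gamma(277 + 43, 43 + 8) = Gamma(320, 51).
Posterior mean = α'/β' = 320/51.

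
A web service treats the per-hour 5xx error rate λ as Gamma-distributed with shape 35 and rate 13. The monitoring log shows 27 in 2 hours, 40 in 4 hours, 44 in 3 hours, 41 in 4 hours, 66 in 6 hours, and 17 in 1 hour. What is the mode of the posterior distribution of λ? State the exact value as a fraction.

269/33

Total count: 27 + 40 + 44 + 41 + 66 + 17 = 235.
Total exposure: 2 + 4 + 3 + 4 + 6 + 1 = 20 hours.
The Gamma prior is conjugate for the Poisson rate, so λ | data ~ Gamma(35+235, 13+20) = Gamma(270, 33).
Posterior mode = (α'−1)/β' = 269/33.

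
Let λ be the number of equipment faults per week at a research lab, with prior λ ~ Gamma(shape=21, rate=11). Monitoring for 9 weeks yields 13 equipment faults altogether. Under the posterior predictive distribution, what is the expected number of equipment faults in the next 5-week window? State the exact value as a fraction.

17/2

Total count 13 over total exposure 9 weeks.
Gamma(α, β) with Poisson data over total exposure Σt gives posterior Gamma(α+Σx, β+Σt) = Gamma(34, 20).
Predictive mean over a 5-week window = T·E[λ|data] = 5·34/20 = 17/2.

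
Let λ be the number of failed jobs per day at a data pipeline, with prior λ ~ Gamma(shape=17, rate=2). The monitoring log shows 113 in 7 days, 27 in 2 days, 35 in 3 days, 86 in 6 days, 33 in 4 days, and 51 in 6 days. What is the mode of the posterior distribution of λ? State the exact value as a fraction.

361/30

Total count: 113 + 27 + 35 + 86 + 33 + 51 = 345.
Total exposure: 7 + 2 + 3 + 6 + 4 + 6 = 28 days.
Gamma(α, β) with Poisson data over total exposure Σt gives posterior Gamma(α+Σx, β+Σt) = Gamma(362, 30).
Posterior mode = (α'−1)/β' = 361/30.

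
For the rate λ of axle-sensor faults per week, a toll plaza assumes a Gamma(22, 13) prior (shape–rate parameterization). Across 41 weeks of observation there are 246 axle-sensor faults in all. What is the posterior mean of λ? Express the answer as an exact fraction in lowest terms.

Total count 246 over total exposure 41 weeks.
Posterior: α' = 22 + 246 = 268, β' = 13 + 41 = 54.
Posterior mean = α'/β' = 268/54 = 134/27.

134/27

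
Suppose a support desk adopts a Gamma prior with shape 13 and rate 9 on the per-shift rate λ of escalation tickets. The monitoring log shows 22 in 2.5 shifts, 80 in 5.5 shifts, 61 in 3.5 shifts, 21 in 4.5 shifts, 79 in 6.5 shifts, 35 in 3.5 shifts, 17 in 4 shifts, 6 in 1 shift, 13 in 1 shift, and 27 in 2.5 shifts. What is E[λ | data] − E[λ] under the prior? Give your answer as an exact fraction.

1867/261

Total count: 22 + 80 + 61 + 21 + 79 + 35 + 17 + 6 + 13 + 27 = 361.
Total exposure: 2.5 + 5.5 + 3.5 + 4.5 + 6.5 + 3.5 + 4 + 1 + 1 + 2.5 = 34.5 shifts.
Posterior: α' = 13 + 361 = 374, β' = 9 + 34.5 = 87/2.
Posterior mean = 374/(87/2) = 748/87; prior mean = 13/9 = 13/9. Difference = 748/87 − 13/9 = 1867/261.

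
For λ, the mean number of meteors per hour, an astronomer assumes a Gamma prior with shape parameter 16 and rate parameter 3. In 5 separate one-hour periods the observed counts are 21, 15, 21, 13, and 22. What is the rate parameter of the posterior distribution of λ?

Total count: 21 + 15 + 21 + 13 + 22 = 92.
Total exposure: 5 hours.
Gamma(α, β) with Poisson data over total exposure Σt gives posterior Gamma(α+Σx, β+Σt) = Gamma(108, 8).

8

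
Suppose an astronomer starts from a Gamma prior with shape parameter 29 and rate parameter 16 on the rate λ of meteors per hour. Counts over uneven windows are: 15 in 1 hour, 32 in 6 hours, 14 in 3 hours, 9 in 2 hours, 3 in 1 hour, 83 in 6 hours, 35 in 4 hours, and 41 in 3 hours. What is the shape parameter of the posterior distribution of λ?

261

Total count: 15 + 32 + 14 + 9 + 3 + 83 + 35 + 41 = 232.
Total exposure: 1 + 6 + 3 + 2 + 1 + 6 + 4 + 3 = 26 hours.
Posterior: α' = 29 + 232 = 261, β' = 16 + 26 = 42.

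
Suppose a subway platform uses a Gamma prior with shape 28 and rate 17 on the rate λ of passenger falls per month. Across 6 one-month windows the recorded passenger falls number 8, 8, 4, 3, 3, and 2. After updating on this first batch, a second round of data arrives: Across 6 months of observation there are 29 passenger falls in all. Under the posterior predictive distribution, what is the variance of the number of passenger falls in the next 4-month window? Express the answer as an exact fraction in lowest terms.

Total count: 8 + 8 + 4 + 3 + 3 + 2 = 28.
Total exposure: 6 months.
After the first batch: Gamma(28 + 28, 17 + 6) = Gamma(56, 23).
Total count 29 over total exposure 6 months.
After the second batch: Gamma(56 + 29, 23 + 6) = Gamma(85, 29).
The posterior predictive for a window of length T is Negative Binomial with variance T·α'·(β'+T)/β'² = 4·85·33/841 = 11220/841.

11220/841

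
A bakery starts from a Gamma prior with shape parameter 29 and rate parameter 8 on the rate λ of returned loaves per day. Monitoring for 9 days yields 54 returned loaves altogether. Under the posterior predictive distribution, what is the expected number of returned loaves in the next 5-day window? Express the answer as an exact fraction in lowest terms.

Total count 54 over total exposure 9 days.
Gamma(α, β) with Poisson data over total exposure Σt gives posterior Gamma(α+Σx, β+Σt) = Gamma(83, 17).
Predictive mean over a 5-day window = T·E[λ|data] = 5·83/17 = 415/17.

415/17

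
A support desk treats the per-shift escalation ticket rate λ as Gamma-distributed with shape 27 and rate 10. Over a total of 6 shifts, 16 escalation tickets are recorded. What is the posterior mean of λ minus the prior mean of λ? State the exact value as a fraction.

-1/80

Total count 16 over total exposure 6 shifts.
Posterior: α' = 27 + 16 = 43, β' = 10 + 6 = 16.
Posterior mean = 43/16 = 43/16; prior mean = 27/10 = 27/10. Difference = 43/16 − 27/10 = -1/80.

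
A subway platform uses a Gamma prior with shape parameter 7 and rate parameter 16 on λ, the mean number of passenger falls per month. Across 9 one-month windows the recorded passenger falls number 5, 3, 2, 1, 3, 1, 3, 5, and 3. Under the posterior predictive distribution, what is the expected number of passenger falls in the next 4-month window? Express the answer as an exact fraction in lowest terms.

Total count: 5 + 3 + 2 + 1 + 3 + 1 + 3 + 5 + 3 = 26.
Total exposure: 9 months.
By Gamma–Poisson conjugacy, the posterior is Gamma(α + Σx, β + Σt) = Gamma(7 + 26, 16 + 9) = Gamma(33, 25).
Predictive mean over a 4-month window = T·E[λ|data] = 4·33/25 = 132/25.

132/25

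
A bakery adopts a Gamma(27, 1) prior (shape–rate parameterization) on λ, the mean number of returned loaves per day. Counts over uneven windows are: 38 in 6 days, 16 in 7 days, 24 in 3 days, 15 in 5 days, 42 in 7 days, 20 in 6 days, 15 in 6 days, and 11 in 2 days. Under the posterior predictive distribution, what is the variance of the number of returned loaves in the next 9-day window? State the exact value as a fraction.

Total count: 38 + 16 + 24 + 15 + 42 + 20 + 15 + 11 = 181.
Total exposure: 6 + 7 + 3 + 5 + 7 + 6 + 6 + 2 = 42 days.
Posterior: α' = 27 + 181 = 208, β' = 1 + 42 = 43.
The posterior predictive for a window of length T is Negative Binomial with variance T·α'·(β'+T)/β'² = 9·208·52/1849 = 97344/1849.

97344/1849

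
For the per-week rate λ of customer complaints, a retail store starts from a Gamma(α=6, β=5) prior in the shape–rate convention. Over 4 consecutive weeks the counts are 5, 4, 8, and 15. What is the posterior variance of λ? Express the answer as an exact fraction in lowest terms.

Total count: 5 + 4 + 8 + 15 = 32.
Total exposure: 4 weeks.
The Gamma prior is conjugate for the Poisson rate, so λ | data ~ Gamma(6+32, 5+4) = Gamma(38, 9).
Posterior variance = α'/β'² = 38/81.

38/81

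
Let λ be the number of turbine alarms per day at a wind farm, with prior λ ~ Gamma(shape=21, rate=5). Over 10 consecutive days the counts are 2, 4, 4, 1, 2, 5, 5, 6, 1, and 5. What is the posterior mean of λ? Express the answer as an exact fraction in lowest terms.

Total count: 2 + 4 + 4 + 1 + 2 + 5 + 5 + 6 + 1 + 5 = 35.
Total exposure: 10 days.
Conjugate update: add total count to the shape and total exposure to the rate, giving Gamma(56, 15).
Posterior mean = α'/β' = 56/15.

56/15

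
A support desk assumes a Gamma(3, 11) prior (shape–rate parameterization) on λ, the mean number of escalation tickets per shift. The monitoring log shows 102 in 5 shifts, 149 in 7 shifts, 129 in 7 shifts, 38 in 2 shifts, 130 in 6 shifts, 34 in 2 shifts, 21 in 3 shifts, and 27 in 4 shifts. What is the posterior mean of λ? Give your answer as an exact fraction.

Total count: 102 + 149 + 129 + 38 + 130 + 34 + 21 + 27 = 630.
Total exposure: 5 + 7 + 7 + 2 + 6 + 2 + 3 + 4 = 36 shifts.
By Gamma–Poisson conjugacy, the posterior is Gamma(α + Σx, β + Σt) = Gamma(3 + 630, 11 + 36) = Gamma(633, 47).
Posterior mean = α'/β' = 633/47.

633/47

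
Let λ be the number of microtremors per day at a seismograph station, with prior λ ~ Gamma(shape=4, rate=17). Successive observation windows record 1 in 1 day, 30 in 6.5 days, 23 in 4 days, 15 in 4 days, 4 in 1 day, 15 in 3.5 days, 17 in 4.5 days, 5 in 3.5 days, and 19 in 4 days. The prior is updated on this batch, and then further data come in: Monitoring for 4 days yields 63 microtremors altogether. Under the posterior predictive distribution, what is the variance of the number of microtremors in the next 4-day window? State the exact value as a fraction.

44688/2809

Total count: 1 + 30 + 23 + 15 + 4 + 15 + 17 + 5 + 19 = 129.
Total exposure: 1 + 6.5 + 4 + 4 + 1 + 3.5 + 4.5 + 3.5 + 4 = 32 days.
After the first batch: Gamma(4 + 129, 17 + 32) = Gamma(133, 49).
Total count 63 over total exposure 4 days.
After the second batch: Gamma(133 + 63, 49 + 4) = Gamma(196, 53).
The posterior predictive for a window of length T is Negative Binomial with variance T·α'·(β'+T)/β'² = 4·196·57/2809 = 44688/2809.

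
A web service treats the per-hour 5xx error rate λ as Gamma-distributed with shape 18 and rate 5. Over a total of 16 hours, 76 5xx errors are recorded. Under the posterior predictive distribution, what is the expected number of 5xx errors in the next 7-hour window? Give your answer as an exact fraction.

Total count 76 over total exposure 16 hours.
Gamma(α, β) with Poisson data over total exposure Σt gives posterior Gamma(α+Σx, β+Σt) = Gamma(94, 21).
Predictive mean over a 7-hour window = T·E[λ|data] = 7·94/21 = 94/3.

94/3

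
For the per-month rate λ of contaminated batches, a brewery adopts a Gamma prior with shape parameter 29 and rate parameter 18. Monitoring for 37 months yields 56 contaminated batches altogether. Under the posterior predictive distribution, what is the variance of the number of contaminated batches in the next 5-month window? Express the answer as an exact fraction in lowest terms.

Total count 56 over total exposure 37 months.
Gamma(α, β) with Poisson data over total exposure Σt gives posterior Gamma(α+Σx, β+Σt) = Gamma(85, 55).
The posterior predictive for a window of length T is Negative Binomial with variance T·α'·(β'+T)/β'² = 5·85·60/3025 = 1020/121.

1020/121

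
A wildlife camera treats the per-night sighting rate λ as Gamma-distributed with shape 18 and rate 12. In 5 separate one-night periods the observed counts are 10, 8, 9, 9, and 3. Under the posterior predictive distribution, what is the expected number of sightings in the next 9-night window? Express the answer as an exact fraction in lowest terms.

Total count: 10 + 8 + 9 + 9 + 3 = 39.
Total exposure: 5 nights.
Conjugate update: add total count to the shape and total exposure to the rate, giving Gamma(57, 17).
Predictive mean over a 9-night window = T·E[λ|data] = 9·57/17 = 513/17.

513/17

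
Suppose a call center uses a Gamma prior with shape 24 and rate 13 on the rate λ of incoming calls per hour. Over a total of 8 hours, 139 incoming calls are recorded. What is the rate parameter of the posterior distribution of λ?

21

Total count 139 over total exposure 8 hours.
By Gamma–Poisson conjugacy, the posterior is Gamma(α + Σx, β + Σt) = Gamma(24 + 139, 13 + 8) = Gamma(163, 21).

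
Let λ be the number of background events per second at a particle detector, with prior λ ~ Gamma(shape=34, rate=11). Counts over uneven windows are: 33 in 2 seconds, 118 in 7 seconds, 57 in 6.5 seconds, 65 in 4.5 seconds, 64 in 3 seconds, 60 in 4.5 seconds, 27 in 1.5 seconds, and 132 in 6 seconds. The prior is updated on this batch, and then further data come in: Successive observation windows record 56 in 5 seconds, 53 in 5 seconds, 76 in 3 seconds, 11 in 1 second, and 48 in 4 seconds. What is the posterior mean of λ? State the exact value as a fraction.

417/32

Total count: 33 + 118 + 57 + 65 + 64 + 60 + 27 + 132 = 556.
Total exposure: 2 + 7 + 6.5 + 4.5 + 3 + 4.5 + 1.5 + 6 = 35 seconds.
After the first batch: Gamma(34 + 556, 11 + 35) = Gamma(590, 46).
Total count: 56 + 53 + 76 + 11 + 48 = 244.
Total exposure: 5 + 5 + 3 + 1 + 4 = 18 seconds.
After the second batch: Gamma(590 + 244, 46 + 18) = Gamma(834, 64).
Posterior mean = α'/β' = 834/64 = 417/32.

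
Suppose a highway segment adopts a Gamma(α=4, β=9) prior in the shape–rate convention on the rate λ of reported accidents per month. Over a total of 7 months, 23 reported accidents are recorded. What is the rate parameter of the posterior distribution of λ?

16

Total count 23 over total exposure 7 months.
Posterior: α' = 4 + 23 = 27, β' = 9 + 7 = 16.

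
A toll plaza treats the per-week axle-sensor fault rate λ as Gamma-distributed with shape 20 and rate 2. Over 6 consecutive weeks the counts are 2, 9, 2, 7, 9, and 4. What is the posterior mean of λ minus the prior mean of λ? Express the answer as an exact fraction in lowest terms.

-27/8

Total count: 2 + 9 + 2 + 7 + 9 + 4 = 33.
Total exposure: 6 weeks.
Gamma(α, β) with Poisson data over total exposure Σt gives posterior Gamma(α+Σx, β+Σt) = Gamma(53, 8).
Posterior mean = 53/8 = 53/8; prior mean = 20/2 = 10. Difference = 53/8 − 10 = -27/8.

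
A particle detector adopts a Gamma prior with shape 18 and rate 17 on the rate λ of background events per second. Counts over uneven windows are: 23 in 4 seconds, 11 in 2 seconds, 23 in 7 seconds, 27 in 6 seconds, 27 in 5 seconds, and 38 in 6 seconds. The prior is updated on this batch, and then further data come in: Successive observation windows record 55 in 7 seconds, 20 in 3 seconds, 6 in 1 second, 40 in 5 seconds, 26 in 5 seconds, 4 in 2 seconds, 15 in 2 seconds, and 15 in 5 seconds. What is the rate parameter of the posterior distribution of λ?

Total count: 23 + 11 + 23 + 27 + 27 + 38 = 149.
Total exposure: 4 + 2 + 7 + 6 + 5 + 6 = 30 seconds.
After the first batch: Gamma(18 + 149, 17 + 30) = Gamma(167, 47).
Total count: 55 + 20 + 6 + 40 + 26 + 4 + 15 + 15 = 181.
Total exposure: 7 + 3 + 1 + 5 + 5 + 2 + 2 + 5 = 30 seconds.
After the second batch: Gamma(167 + 181, 47 + 30) = Gamma(348, 77).

77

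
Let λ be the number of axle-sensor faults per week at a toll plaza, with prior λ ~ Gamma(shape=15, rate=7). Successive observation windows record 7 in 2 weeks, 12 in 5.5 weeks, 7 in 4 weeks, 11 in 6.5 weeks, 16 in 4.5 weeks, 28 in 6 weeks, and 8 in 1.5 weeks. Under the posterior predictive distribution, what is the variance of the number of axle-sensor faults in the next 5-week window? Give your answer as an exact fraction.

Total count: 7 + 12 + 7 + 11 + 16 + 28 + 8 = 89.
Total exposure: 2 + 5.5 + 4 + 6.5 + 4.5 + 6 + 1.5 = 30 weeks.
Gamma(α, β) with Poisson data over total exposure Σt gives posterior Gamma(α+Σx, β+Σt) = Gamma(104, 37).
The posterior predictive for a window of length T is Negative Binomial with variance T·α'·(β'+T)/β'² = 5·104·42/1369 = 21840/1369.

21840/1369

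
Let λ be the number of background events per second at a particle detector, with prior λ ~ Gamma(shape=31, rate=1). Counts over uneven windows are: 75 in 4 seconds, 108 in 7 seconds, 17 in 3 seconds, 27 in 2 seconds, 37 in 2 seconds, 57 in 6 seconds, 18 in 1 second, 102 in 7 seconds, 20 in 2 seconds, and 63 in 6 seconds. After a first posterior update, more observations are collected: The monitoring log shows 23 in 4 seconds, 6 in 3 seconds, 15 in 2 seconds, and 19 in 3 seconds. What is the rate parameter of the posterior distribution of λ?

53

Total count: 75 + 108 + 17 + 27 + 37 + 57 + 18 + 102 + 20 + 63 = 524.
Total exposure: 4 + 7 + 3 + 2 + 2 + 6 + 1 + 7 + 2 + 6 = 40 seconds.
After the first batch: Gamma(31 + 524, 1 + 40) = Gamma(555, 41).
Total count: 23 + 6 + 15 + 19 = 63.
Total exposure: 4 + 3 + 2 + 3 = 12 seconds.
After the second batch: Gamma(555 + 63, 41 + 12) = Gamma(618, 53).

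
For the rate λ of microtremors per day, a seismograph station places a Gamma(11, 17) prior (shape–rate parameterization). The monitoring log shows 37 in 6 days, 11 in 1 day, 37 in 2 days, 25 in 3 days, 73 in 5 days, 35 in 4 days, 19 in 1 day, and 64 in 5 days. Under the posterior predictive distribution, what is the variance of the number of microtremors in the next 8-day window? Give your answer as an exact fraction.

8112/121

Total count: 37 + 11 + 37 + 25 + 73 + 35 + 19 + 64 = 301.
Total exposure: 6 + 1 + 2 + 3 + 5 + 4 + 1 + 5 = 27 days.
The Gamma prior is conjugate for the Poisson rate, so λ | data ~ Gamma(11+301, 17+27) = Gamma(312, 44).
The posterior predictive for a window of length T is Negative Binomial with variance T·α'·(β'+T)/β'² = 8·312·52/1936 = 8112/121.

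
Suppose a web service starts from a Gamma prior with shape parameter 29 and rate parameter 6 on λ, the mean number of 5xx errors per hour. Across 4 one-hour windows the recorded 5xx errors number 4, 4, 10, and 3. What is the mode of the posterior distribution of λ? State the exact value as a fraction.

49/10

Total count: 4 + 4 + 10 + 3 = 21.
Total exposure: 4 hours.
The Gamma prior is conjugate for the Poisson rate, so λ | data ~ Gamma(29+21, 6+4) = Gamma(50, 10).
Posterior mode = (α'−1)/β' = 49/10.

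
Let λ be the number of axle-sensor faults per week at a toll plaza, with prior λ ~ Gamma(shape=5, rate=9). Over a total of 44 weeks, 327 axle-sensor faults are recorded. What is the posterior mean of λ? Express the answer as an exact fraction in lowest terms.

332/53

Total count 327 over total exposure 44 weeks.
Posterior: α' = 5 + 327 = 332, β' = 9 + 44 = 53.
Posterior mean = α'/β' = 332/53.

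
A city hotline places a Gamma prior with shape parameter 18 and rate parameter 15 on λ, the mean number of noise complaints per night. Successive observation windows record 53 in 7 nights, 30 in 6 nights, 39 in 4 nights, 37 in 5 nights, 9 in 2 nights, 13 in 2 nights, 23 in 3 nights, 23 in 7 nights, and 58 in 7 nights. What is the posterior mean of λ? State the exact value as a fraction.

303/58

Total count: 53 + 30 + 39 + 37 + 9 + 13 + 23 + 23 + 58 = 285.
Total exposure: 7 + 6 + 4 + 5 + 2 + 2 + 3 + 7 + 7 = 43 nights.
Gamma(α, β) with Poisson data over total exposure Σt gives posterior Gamma(α+Σx, β+Σt) = Gamma(303, 58).
Posterior mean = α'/β' = 303/58.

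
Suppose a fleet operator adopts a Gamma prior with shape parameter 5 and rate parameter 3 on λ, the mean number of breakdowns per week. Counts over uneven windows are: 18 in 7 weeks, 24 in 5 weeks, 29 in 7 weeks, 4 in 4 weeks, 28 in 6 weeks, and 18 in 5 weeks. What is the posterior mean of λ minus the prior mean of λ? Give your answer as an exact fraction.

193/111

Total count: 18 + 24 + 29 + 4 + 28 + 18 = 121.
Total exposure: 7 + 5 + 7 + 4 + 6 + 5 = 34 weeks.
Gamma(α, β) with Poisson data over total exposure Σt gives posterior Gamma(α+Σx, β+Σt) = Gamma(126, 37).
Posterior mean = 126/37 = 126/37; prior mean = 5/3 = 5/3. Difference = 126/37 − 5/3 = 193/111.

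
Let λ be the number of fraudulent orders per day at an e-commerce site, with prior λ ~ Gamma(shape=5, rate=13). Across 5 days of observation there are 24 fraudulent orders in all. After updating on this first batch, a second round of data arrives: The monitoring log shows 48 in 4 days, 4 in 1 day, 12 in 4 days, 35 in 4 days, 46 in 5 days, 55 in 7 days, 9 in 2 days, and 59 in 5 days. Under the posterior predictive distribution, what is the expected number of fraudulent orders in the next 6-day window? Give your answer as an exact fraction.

Total count 24 over total exposure 5 days.
After the first batch: Gamma(5 + 24, 13 + 5) = Gamma(29, 18).
Total count: 48 + 4 + 12 + 35 + 46 + 55 + 9 + 59 = 268.
Total exposure: 4 + 1 + 4 + 4 + 5 + 7 + 2 + 5 = 32 days.
After the second batch: Gamma(29 + 268, 18 + 32) = Gamma(297, 50).
Predictive mean over a 6-day window = T·E[λ|data] = 6·297/50 = 891/25.

891/25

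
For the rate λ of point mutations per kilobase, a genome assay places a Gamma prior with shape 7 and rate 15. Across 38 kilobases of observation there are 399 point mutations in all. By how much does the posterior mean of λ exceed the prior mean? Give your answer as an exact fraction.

Total count 399 over total exposure 38 kilobases.
The Gamma prior is conjugate for the Poisson rate, so λ | data ~ Gamma(7+399, 15+38) = Gamma(406, 53).
Posterior mean = 406/53 = 406/53; prior mean = 7/15 = 7/15. Difference = 406/53 − 7/15 = 5719/795.

5719/795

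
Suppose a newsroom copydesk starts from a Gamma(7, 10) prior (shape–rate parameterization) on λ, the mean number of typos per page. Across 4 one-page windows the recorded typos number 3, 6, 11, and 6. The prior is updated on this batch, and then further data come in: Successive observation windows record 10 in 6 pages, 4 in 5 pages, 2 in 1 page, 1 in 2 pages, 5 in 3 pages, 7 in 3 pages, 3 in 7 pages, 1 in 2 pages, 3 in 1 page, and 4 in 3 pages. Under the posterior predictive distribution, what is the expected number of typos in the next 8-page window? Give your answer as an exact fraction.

584/47

Total count: 3 + 6 + 11 + 6 = 26.
Total exposure: 4 pages.
After the first batch: Gamma(7 + 26, 10 + 4) = Gamma(33, 14).
Total count: 10 + 4 + 2 + 1 + 5 + 7 + 3 + 1 + 3 + 4 = 40.
Total exposure: 6 + 5 + 1 + 2 + 3 + 3 + 7 + 2 + 1 + 3 = 33 pages.
After the second batch: Gamma(33 + 40, 14 + 33) = Gamma(73, 47).
Predictive mean over an 8-page window = T·E[λ|data] = 8·73/47 = 584/47.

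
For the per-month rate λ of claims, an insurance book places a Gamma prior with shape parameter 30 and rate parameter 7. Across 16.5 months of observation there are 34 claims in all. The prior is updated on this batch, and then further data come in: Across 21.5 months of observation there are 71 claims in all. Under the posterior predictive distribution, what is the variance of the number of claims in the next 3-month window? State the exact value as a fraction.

48/5

Total count 34 over total exposure 16.5 months.
After the first batch: Gamma(30 + 34, 7 + 16.5) = Gamma(64, 47/2).
Total count 71 over total exposure 21.5 months.
After the second batch: Gamma(64 + 71, 47/2 + 21.5) = Gamma(135, 45).
The posterior predictive for a window of length T is Negative Binomial with variance T·α'·(β'+T)/β'² = 3·135·48/2025 = 48/5.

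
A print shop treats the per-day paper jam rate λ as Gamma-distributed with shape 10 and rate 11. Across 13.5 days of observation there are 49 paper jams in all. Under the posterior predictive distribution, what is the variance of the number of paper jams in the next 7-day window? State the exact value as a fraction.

Total count 49 over total exposure 13.5 days.
Posterior: α' = 10 + 49 = 59, β' = 11 + 13.5 = 49/2.
The posterior predictive for a window of length T is Negative Binomial with variance T·α'·(β'+T)/β'² = 7·59·(63/2)/(2401/4) = 1062/49.

1062/49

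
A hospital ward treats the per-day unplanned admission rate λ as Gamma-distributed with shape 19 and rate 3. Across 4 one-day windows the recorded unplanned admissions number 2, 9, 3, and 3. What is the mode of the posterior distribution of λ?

Total count: 2 + 9 + 3 + 3 = 17.
Total exposure: 4 days.
Posterior: α' = 19 + 17 = 36, β' = 3 + 4 = 7.
Posterior mode = (α'−1)/β' = 35/7 = 5.

5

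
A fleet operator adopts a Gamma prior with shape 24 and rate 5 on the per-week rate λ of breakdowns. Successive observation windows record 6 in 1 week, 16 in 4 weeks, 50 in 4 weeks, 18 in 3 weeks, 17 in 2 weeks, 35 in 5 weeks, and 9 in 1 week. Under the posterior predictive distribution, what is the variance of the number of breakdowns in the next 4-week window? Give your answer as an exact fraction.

812/25

Total count: 6 + 16 + 50 + 18 + 17 + 35 + 9 = 151.
Total exposure: 1 + 4 + 4 + 3 + 2 + 5 + 1 = 20 weeks.
The Gamma prior is conjugate for the Poisson rate, so λ | data ~ Gamma(24+151, 5+20) = Gamma(175, 25).
The posterior predictive for a window of length T is Negative Binomial with variance T·α'·(β'+T)/β'² = 4·175·29/625 = 812/25.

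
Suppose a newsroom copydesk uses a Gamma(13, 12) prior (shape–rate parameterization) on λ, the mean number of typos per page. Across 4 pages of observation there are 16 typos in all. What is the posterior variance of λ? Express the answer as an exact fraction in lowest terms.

Total count 16 over total exposure 4 pages.
By Gamma–Poisson conjugacy, the posterior is Gamma(α + Σx, β + Σt) = Gamma(13 + 16, 12 + 4) = Gamma(29, 16).
Posterior variance = α'/β'² = 29/256.

29/256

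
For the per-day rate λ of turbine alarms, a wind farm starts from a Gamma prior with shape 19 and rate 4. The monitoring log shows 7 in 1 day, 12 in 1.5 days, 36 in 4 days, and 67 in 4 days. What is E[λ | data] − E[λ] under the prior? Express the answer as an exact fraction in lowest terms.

Total count: 7 + 12 + 36 + 67 = 122.
Total exposure: 1 + 1.5 + 4 + 4 = 10.5 days.
The Gamma prior is conjugate for the Poisson rate, so λ | data ~ Gamma(19+122, 4+10.5) = Gamma(141, 29/2).
Posterior mean = 141/(29/2) = 282/29; prior mean = 19/4 = 19/4. Difference = 282/29 − 19/4 = 577/116.

577/116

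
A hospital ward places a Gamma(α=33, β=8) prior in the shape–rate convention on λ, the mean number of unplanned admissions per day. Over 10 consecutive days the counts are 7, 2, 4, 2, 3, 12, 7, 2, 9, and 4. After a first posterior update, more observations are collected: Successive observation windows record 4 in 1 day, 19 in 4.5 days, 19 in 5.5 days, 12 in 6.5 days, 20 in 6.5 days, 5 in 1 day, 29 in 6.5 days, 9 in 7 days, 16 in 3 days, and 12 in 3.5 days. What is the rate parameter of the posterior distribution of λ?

Total count: 7 + 2 + 4 + 2 + 3 + 12 + 7 + 2 + 9 + 4 = 52.
Total exposure: 10 days.
After the first batch: Gamma(33 + 52, 8 + 10) = Gamma(85, 18).
Total count: 4 + 19 + 19 + 12 + 20 + 5 + 29 + 9 + 16 + 12 = 145.
Total exposure: 1 + 4.5 + 5.5 + 6.5 + 6.5 + 1 + 6.5 + 7 + 3 + 3.5 = 45 days.
After the second batch: Gamma(85 + 145, 18 + 45) = Gamma(230, 63).

63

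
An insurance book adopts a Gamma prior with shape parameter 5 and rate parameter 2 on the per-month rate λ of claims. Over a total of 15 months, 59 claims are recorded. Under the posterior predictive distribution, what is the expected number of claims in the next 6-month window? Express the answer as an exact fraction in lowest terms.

384/17

Total count 59 over total exposure 15 months.
Posterior: α' = 5 + 59 = 64, β' = 2 + 15 = 17.
Predictive mean over a 6-month window = T·E[λ|data] = 6·64/17 = 384/17.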